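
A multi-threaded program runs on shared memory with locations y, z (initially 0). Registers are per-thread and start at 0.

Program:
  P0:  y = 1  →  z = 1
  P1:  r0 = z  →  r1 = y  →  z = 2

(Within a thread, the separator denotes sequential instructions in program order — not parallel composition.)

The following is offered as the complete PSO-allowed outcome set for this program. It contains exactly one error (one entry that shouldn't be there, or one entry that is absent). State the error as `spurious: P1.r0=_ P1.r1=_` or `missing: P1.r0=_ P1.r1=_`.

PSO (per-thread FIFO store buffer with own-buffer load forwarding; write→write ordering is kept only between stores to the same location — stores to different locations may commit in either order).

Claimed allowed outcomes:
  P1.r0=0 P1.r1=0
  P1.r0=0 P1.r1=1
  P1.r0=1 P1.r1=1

missing: P1.r0=1 P1.r1=0

outcome vector order: (P1.r0,P1.r1)
under PSO → 00, 01, 10, 11
PSO∖claimed = {10}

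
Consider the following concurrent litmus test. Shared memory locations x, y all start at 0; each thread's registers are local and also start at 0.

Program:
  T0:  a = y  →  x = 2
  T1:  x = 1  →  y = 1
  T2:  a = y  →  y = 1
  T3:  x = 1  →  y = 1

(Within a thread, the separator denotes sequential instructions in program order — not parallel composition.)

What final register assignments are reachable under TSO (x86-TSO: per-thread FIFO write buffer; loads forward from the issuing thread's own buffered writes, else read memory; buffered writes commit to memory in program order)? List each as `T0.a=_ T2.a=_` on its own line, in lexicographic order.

outcome vector order: (T0.a,T2.a)
|TSO outcomes| = 4

T0.a=0 T2.a=0
T0.a=0 T2.a=1
T0.a=1 T2.a=0
T0.a=1 T2.a=1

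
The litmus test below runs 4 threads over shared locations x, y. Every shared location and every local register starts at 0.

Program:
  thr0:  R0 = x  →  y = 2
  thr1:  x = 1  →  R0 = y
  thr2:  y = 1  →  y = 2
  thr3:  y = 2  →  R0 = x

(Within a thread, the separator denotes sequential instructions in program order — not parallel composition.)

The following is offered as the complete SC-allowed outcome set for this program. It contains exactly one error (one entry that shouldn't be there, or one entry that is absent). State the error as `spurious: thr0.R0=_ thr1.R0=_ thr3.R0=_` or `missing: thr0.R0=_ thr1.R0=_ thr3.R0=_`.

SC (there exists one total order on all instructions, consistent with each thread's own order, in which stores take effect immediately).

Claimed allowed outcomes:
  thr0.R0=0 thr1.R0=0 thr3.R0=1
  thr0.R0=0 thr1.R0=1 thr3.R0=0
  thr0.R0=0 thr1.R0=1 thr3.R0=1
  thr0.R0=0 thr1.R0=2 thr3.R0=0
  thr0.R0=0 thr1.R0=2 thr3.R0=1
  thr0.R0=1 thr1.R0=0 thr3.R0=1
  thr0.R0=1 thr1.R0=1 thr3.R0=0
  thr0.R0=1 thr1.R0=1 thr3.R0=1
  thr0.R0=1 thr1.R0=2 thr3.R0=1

outcome vector order: (thr0.R0,thr1.R0,thr3.R0)
under SC → (0,0,1); (0,1,0); (0,1,1); (0,2,0); (0,2,1); (1,0,1); (1,1,0); (1,1,1); (1,2,0); (1,2,1)
SC∖claimed = {(1,2,0)}

missing: thr0.R0=1 thr1.R0=2 thr3.R0=0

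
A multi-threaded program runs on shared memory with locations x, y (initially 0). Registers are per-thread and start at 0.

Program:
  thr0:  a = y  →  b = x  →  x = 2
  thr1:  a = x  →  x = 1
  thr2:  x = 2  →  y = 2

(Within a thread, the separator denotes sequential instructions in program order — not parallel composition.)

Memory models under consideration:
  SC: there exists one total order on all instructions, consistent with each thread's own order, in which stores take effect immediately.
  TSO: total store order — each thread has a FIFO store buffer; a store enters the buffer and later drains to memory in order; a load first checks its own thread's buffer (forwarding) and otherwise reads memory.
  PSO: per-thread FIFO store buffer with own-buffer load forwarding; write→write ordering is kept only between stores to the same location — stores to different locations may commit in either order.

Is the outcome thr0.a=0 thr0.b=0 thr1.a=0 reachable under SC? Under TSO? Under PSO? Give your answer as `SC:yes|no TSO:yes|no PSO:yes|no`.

outcome vector order: (thr0.a,thr0.b,thr1.a)
under SC → 0/0/0 0/0/2 0/1/0 0/1/2 0/2/0 0/2/2 2/1/0 2/1/2 2/2/0 2/2/2
under TSO → 0/0/0 0/0/2 0/1/0 0/1/2 0/2/0 0/2/2 2/1/0 2/1/2 2/2/0 2/2/2
under PSO → 0/0/0 0/0/2 0/1/0 0/1/2 0/2/0 0/2/2 2/0/0 2/0/2 2/1/0 2/1/2 2/2/0 2/2/2
target 0/0/0 ∈ {SC,TSO,PSO}

SC:yes TSO:yes PSO:yes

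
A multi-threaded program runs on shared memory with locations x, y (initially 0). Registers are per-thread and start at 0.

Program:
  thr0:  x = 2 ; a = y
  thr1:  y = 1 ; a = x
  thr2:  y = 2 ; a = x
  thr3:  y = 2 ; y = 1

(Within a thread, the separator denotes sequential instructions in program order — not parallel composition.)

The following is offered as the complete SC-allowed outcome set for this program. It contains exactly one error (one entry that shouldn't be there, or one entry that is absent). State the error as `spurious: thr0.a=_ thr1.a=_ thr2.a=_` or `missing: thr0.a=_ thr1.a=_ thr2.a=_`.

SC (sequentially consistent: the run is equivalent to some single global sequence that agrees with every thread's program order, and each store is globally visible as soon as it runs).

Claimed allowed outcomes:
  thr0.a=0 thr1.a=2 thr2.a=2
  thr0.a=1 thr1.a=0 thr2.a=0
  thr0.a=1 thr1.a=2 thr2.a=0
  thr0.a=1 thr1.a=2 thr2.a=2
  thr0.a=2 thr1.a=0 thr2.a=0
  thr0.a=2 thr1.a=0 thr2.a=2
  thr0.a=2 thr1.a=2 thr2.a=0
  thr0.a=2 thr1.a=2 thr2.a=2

outcome vector order: (thr0.a,thr1.a,thr2.a)
SC (9): (0,2,2); (1,0,0); (1,0,2); (1,2,0); (1,2,2); (2,0,0); (2,0,2); (2,2,0); (2,2,2)
SC∖claimed = {(1,0,2)}

missing: thr0.a=1 thr1.a=0 thr2.a=2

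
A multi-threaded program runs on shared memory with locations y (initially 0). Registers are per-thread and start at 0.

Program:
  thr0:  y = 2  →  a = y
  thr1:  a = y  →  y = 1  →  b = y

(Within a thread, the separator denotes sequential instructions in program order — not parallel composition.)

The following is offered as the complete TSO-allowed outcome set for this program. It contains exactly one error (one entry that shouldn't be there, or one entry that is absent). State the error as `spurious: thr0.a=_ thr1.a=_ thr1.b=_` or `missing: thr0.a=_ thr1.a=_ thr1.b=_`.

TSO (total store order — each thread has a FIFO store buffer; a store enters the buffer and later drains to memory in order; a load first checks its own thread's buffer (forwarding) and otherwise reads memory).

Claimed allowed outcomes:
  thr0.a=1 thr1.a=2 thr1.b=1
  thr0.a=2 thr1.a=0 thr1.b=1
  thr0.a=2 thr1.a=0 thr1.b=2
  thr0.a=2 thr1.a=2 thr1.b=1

outcome vector order: (thr0.a,thr1.a,thr1.b)
TSO: 5 outcomes — {101 121 201 202 221}
TSO∖claimed = {101}

missing: thr0.a=1 thr1.a=0 thr1.b=1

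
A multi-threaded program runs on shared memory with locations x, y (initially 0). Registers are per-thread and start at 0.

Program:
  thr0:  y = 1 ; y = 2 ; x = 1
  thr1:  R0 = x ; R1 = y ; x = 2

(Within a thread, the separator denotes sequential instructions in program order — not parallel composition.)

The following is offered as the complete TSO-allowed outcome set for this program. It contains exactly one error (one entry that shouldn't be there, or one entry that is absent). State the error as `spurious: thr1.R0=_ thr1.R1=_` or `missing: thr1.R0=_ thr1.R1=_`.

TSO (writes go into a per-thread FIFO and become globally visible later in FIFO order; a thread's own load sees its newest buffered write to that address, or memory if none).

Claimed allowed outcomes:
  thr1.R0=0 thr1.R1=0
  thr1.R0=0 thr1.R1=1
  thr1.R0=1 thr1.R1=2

outcome vector order: (thr1.R0,thr1.R1)
TSO (4): 00; 01; 02; 12
TSO∖claimed = {02}

missing: thr1.R0=0 thr1.R1=2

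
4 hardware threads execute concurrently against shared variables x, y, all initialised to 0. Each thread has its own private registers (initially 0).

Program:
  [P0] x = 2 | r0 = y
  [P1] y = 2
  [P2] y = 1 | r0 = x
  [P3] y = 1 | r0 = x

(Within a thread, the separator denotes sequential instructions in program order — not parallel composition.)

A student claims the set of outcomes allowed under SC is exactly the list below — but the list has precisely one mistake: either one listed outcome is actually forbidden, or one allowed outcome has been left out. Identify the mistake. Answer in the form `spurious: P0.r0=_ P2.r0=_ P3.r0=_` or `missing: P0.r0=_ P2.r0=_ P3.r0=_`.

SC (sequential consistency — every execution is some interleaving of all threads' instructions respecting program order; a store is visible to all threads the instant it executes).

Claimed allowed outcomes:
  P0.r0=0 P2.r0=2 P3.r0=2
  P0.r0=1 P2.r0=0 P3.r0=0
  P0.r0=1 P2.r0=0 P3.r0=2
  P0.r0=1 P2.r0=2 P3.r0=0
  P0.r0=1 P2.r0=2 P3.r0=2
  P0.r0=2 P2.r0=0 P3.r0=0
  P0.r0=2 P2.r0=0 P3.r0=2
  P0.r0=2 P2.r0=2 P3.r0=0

outcome vector order: (P0.r0,P2.r0,P3.r0)
[SC] allowed = {022 100 102 120 122 200 202 220 222}
SC∖claimed = {222}

missing: P0.r0=2 P2.r0=2 P3.r0=2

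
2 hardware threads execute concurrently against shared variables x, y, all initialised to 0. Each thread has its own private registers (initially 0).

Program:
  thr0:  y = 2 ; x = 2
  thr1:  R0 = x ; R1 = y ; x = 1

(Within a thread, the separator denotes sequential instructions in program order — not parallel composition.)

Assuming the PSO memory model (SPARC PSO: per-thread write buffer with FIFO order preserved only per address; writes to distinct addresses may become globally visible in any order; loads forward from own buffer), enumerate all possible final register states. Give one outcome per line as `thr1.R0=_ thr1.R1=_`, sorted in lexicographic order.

thr1.R0=0 thr1.R1=0
thr1.R0=0 thr1.R1=2
thr1.R0=2 thr1.R1=0
thr1.R0=2 thr1.R1=2

outcome vector order: (thr1.R0,thr1.R1)
|PSO outcomes| = 4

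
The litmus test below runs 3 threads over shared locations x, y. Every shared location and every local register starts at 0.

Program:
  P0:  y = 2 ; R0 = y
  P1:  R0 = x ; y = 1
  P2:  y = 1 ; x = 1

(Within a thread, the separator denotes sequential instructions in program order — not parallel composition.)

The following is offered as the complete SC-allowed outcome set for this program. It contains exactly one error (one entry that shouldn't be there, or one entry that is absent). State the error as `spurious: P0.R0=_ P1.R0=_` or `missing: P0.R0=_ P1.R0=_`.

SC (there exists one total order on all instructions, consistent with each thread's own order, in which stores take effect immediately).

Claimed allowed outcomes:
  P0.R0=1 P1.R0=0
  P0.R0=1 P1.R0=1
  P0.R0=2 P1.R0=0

missing: P0.R0=2 P1.R0=1

outcome vector order: (P0.R0,P1.R0)
SC: 4 outcomes — {(1,0) (1,1) (2,0) (2,1)}
SC∖claimed = {(2,1)}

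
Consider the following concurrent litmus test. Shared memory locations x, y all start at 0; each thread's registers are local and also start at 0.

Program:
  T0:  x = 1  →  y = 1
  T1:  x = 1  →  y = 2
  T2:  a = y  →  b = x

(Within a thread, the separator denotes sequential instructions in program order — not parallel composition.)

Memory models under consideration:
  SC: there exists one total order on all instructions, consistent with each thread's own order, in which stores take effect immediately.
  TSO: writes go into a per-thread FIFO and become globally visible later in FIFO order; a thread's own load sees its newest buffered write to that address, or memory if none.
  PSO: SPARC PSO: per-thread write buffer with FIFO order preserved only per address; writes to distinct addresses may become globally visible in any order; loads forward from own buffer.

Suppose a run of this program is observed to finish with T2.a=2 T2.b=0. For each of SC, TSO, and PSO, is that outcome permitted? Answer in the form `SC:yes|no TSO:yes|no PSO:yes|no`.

SC:no TSO:no PSO:yes

outcome vector order: (T2.a,T2.b)
[SC] allowed = {<0 0>, <0 1>, <1 1>, <2 1>}
[TSO] allowed = {<0 0>, <0 1>, <1 1>, <2 1>}
[PSO] allowed = {<0 0>, <0 1>, <1 0>, <1 1>, <2 0>, <2 1>}
target <2 0> ∈ {PSO}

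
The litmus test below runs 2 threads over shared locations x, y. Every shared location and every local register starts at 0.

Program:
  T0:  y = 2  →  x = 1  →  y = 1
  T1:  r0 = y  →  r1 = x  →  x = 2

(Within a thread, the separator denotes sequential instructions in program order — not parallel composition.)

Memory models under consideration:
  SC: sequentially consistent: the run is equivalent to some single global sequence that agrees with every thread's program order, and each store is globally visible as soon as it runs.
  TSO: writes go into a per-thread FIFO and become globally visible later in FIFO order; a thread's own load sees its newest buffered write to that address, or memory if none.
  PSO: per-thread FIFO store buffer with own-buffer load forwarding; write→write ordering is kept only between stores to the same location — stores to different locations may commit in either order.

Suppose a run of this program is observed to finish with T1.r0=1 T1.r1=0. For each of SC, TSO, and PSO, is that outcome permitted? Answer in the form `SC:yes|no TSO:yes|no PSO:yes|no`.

SC:no TSO:no PSO:yes

outcome vector order: (T1.r0,T1.r1)
SC: 5 outcomes — {00, 01, 11, 20, 21}
TSO: 5 outcomes — {00, 01, 11, 20, 21}
PSO: 6 outcomes — {00, 01, 10, 11, 20, 21}
target 10 ∈ {PSO}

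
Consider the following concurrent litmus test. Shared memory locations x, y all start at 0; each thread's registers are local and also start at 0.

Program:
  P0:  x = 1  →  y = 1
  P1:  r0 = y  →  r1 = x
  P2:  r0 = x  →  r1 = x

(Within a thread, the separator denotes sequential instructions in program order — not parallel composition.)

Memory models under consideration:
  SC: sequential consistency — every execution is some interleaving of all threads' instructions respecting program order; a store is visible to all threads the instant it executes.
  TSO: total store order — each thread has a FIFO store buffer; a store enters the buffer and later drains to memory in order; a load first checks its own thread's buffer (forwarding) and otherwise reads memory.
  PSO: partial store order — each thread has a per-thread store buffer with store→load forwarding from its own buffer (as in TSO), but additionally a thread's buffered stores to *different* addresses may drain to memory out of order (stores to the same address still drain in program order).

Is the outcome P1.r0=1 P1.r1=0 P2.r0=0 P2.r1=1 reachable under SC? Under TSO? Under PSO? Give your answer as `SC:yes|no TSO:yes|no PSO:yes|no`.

SC:no TSO:no PSO:yes

outcome vector order: (P1.r0,P1.r1,P2.r0,P2.r1)
SC (9): 0000; 0001; 0011; 0100; 0101; 0111; 1100; 1101; 1111
TSO (9): 0000; 0001; 0011; 0100; 0101; 0111; 1100; 1101; 1111
PSO (12): 0000; 0001; 0011; 0100; 0101; 0111; 1000; 1001; 1011; 1100; 1101; 1111
target 1001 ∈ {PSO}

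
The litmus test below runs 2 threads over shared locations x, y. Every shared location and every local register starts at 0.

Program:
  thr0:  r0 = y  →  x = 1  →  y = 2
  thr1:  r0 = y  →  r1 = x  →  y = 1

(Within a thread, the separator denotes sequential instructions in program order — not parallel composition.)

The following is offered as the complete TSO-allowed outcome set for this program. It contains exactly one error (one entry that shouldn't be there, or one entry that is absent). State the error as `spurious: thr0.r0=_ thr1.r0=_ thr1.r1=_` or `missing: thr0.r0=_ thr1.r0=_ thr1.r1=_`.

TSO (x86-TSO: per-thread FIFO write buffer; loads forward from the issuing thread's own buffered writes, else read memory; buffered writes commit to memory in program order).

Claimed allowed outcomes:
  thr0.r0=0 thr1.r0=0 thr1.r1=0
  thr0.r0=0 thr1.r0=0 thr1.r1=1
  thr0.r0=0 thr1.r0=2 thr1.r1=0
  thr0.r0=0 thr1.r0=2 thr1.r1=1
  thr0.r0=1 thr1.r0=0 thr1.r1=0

spurious: thr0.r0=0 thr1.r0=2 thr1.r1=0

outcome vector order: (thr0.r0,thr1.r0,thr1.r1)
[TSO] allowed = {0/0/0 0/0/1 0/2/1 1/0/0}
claimed∖TSO = {0/2/0}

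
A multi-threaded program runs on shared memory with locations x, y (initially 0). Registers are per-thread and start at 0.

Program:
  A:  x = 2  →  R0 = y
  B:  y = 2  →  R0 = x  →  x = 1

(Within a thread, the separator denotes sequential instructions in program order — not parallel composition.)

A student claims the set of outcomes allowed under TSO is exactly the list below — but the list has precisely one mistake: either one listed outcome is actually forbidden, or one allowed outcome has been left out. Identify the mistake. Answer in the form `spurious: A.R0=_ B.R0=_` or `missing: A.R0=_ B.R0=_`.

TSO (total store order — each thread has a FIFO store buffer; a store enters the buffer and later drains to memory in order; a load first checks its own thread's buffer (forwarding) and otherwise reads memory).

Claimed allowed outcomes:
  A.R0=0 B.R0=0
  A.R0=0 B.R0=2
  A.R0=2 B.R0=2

outcome vector order: (A.R0,B.R0)
[TSO] allowed = {0/0, 0/2, 2/0, 2/2}
TSO∖claimed = {2/0}

missing: A.R0=2 B.R0=0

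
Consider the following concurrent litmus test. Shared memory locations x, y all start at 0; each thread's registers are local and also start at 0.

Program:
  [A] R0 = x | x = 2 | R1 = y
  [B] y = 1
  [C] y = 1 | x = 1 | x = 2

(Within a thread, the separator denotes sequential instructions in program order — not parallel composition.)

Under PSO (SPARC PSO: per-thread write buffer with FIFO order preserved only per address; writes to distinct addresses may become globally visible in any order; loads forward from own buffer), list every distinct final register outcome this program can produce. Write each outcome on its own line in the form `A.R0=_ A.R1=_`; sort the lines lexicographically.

outcome vector order: (A.R0,A.R1)
|PSO outcomes| = 6

A.R0=0 A.R1=0
A.R0=0 A.R1=1
A.R0=1 A.R1=0
A.R0=1 A.R1=1
A.R0=2 A.R1=0
A.R0=2 A.R1=1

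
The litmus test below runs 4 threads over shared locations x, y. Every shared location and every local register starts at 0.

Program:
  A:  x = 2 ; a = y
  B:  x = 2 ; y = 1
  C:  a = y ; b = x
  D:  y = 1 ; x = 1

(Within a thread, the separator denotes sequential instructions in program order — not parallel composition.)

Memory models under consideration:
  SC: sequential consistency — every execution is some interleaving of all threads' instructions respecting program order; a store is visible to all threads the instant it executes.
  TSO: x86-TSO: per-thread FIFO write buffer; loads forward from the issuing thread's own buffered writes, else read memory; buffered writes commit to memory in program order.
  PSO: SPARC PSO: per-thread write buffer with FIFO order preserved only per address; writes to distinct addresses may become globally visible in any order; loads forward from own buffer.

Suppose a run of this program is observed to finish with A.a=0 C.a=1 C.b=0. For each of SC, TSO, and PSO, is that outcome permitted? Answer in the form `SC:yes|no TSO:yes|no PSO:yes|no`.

SC:no TSO:yes PSO:yes

outcome vector order: (A.a,C.a,C.b)
SC (11): <0 0 0>, <0 0 1>, <0 0 2>, <0 1 1>, <0 1 2>, <1 0 0>, <1 0 1>, <1 0 2>, <1 1 0>, <1 1 1>, <1 1 2>
TSO (12): <0 0 0>, <0 0 1>, <0 0 2>, <0 1 0>, <0 1 1>, <0 1 2>, <1 0 0>, <1 0 1>, <1 0 2>, <1 1 0>, <1 1 1>, <1 1 2>
PSO (12): <0 0 0>, <0 0 1>, <0 0 2>, <0 1 0>, <0 1 1>, <0 1 2>, <1 0 0>, <1 0 1>, <1 0 2>, <1 1 0>, <1 1 1>, <1 1 2>
target <0 1 0> ∈ {TSO,PSO}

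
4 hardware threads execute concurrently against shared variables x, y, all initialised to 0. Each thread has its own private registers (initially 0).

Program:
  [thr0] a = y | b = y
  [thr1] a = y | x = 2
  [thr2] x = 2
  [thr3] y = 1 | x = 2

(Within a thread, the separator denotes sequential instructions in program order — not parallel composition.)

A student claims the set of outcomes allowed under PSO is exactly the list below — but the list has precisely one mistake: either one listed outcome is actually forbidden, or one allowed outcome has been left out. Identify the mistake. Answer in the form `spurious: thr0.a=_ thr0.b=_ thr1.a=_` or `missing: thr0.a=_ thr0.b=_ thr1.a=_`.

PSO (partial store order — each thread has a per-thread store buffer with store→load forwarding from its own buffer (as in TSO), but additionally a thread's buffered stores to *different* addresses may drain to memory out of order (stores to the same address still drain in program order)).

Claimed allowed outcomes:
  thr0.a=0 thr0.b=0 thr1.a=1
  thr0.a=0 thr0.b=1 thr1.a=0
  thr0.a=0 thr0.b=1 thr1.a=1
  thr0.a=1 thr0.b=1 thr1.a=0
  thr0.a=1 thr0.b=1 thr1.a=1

missing: thr0.a=0 thr0.b=0 thr1.a=0

outcome vector order: (thr0.a,thr0.b,thr1.a)
PSO: 6 outcomes — {0/0/0; 0/0/1; 0/1/0; 0/1/1; 1/1/0; 1/1/1}
PSO∖claimed = {0/0/0}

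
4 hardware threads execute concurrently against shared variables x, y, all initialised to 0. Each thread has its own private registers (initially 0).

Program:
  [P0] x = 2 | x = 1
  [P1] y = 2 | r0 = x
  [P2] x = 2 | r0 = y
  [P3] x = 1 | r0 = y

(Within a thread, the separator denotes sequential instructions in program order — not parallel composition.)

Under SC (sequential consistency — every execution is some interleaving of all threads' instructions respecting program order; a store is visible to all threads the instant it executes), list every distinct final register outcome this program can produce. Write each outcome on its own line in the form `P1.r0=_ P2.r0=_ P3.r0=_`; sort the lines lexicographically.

outcome vector order: (P1.r0,P2.r0,P3.r0)
|SC outcomes| = 9

P1.r0=0 P2.r0=2 P3.r0=2
P1.r0=1 P2.r0=0 P3.r0=0
P1.r0=1 P2.r0=0 P3.r0=2
P1.r0=1 P2.r0=2 P3.r0=0
P1.r0=1 P2.r0=2 P3.r0=2
P1.r0=2 P2.r0=0 P3.r0=0
P1.r0=2 P2.r0=0 P3.r0=2
P1.r0=2 P2.r0=2 P3.r0=0
P1.r0=2 P2.r0=2 P3.r0=2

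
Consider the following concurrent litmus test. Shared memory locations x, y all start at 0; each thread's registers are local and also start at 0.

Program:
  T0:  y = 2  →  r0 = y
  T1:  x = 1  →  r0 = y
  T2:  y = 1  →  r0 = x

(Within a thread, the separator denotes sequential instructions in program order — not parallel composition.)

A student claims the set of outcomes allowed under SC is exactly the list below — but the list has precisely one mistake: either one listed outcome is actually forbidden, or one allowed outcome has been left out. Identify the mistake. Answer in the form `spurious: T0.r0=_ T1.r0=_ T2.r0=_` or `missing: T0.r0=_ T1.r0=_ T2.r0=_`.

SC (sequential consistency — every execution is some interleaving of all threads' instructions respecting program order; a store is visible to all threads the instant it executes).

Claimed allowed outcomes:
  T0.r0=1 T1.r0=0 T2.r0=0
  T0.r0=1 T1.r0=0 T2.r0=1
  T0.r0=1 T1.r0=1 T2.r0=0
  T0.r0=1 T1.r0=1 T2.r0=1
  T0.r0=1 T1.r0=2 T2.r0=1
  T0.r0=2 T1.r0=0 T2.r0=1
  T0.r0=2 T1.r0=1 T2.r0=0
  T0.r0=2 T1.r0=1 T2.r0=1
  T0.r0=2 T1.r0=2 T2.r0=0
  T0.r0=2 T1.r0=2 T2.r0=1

outcome vector order: (T0.r0,T1.r0,T2.r0)
under SC → <1 0 1>; <1 1 0>; <1 1 1>; <1 2 1>; <2 0 1>; <2 1 0>; <2 1 1>; <2 2 0>; <2 2 1>
claimed∖SC = {<1 0 0>}

spurious: T0.r0=1 T1.r0=0 T2.r0=0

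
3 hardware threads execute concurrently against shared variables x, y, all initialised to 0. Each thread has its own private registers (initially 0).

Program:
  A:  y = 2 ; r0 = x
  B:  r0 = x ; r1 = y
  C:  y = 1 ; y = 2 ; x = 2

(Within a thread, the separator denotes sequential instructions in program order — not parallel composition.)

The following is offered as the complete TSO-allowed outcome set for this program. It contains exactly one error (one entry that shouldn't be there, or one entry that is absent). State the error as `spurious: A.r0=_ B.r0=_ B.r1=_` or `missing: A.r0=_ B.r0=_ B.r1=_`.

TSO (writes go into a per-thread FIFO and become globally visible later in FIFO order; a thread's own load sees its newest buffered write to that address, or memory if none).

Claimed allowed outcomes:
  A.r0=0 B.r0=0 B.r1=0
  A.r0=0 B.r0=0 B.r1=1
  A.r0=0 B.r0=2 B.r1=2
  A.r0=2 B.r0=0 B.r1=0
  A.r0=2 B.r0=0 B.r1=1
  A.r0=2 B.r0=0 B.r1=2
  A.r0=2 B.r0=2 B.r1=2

missing: A.r0=0 B.r0=0 B.r1=2

outcome vector order: (A.r0,B.r0,B.r1)
[TSO] allowed = {(0,0,0) (0,0,1) (0,0,2) (0,2,2) (2,0,0) (2,0,1) (2,0,2) (2,2,2)}
TSO∖claimed = {(0,0,2)}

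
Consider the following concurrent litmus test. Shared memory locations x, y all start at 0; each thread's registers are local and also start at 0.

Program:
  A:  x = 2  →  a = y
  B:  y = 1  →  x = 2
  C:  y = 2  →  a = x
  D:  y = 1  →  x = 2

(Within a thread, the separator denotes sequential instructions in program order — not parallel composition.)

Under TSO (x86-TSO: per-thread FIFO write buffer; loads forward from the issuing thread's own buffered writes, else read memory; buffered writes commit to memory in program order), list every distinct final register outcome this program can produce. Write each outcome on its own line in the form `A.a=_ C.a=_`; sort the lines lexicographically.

outcome vector order: (A.a,C.a)
|TSO outcomes| = 6

A.a=0 C.a=0
A.a=0 C.a=2
A.a=1 C.a=0
A.a=1 C.a=2
A.a=2 C.a=0
A.a=2 C.a=2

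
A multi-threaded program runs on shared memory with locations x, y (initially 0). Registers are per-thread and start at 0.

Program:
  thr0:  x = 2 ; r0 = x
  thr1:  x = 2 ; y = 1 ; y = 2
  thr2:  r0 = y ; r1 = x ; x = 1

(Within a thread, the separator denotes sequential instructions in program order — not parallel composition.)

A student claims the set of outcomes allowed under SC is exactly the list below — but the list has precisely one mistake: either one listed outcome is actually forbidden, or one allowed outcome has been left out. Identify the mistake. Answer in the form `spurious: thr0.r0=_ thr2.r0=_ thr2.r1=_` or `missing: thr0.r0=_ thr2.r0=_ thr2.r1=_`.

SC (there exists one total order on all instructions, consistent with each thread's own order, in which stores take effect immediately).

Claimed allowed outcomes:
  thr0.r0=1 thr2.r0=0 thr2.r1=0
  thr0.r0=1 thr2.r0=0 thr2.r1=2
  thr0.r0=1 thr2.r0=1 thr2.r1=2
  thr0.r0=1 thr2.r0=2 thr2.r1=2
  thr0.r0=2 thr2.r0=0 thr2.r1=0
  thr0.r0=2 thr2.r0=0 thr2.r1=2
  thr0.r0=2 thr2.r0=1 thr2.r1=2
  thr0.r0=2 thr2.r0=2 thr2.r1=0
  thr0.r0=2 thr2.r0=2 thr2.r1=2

spurious: thr0.r0=2 thr2.r0=2 thr2.r1=0

outcome vector order: (thr0.r0,thr2.r0,thr2.r1)
under SC → 100 102 112 122 200 202 212 222
claimed∖SC = {220}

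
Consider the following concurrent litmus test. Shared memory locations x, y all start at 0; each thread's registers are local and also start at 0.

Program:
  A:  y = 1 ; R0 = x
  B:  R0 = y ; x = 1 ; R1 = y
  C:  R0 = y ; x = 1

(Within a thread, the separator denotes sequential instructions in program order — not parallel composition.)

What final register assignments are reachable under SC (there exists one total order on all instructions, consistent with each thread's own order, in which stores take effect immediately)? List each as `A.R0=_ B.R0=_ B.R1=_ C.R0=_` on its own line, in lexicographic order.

A.R0=0 B.R0=0 B.R1=1 C.R0=0
A.R0=0 B.R0=0 B.R1=1 C.R0=1
A.R0=0 B.R0=1 B.R1=1 C.R0=0
A.R0=0 B.R0=1 B.R1=1 C.R0=1
A.R0=1 B.R0=0 B.R1=0 C.R0=0
A.R0=1 B.R0=0 B.R1=0 C.R0=1
A.R0=1 B.R0=0 B.R1=1 C.R0=0
A.R0=1 B.R0=0 B.R1=1 C.R0=1
A.R0=1 B.R0=1 B.R1=1 C.R0=0
A.R0=1 B.R0=1 B.R1=1 C.R0=1

outcome vector order: (A.R0,B.R0,B.R1,C.R0)
|SC outcomes| = 10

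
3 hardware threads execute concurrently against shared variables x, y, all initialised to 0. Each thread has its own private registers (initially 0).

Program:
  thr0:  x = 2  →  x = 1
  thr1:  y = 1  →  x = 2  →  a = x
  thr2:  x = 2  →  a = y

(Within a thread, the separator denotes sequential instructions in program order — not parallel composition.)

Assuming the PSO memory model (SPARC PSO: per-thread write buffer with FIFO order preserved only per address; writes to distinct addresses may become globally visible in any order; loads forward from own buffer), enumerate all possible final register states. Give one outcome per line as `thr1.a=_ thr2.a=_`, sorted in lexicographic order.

thr1.a=1 thr2.a=0
thr1.a=1 thr2.a=1
thr1.a=2 thr2.a=0
thr1.a=2 thr2.a=1

outcome vector order: (thr1.a,thr2.a)
|PSO outcomes| = 4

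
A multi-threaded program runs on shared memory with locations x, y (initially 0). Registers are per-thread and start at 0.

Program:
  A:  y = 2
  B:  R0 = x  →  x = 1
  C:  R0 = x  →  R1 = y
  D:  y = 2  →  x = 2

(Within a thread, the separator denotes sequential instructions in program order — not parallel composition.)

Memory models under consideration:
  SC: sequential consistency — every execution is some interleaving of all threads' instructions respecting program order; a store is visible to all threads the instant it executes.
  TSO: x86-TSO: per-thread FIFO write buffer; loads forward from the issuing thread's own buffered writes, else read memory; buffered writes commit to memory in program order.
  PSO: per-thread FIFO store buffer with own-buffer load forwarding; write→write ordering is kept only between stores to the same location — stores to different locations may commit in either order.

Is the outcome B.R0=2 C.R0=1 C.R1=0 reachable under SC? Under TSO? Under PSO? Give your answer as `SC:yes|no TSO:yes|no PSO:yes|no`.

outcome vector order: (B.R0,C.R0,C.R1)
under SC → <0 0 0>, <0 0 2>, <0 1 0>, <0 1 2>, <0 2 2>, <2 0 0>, <2 0 2>, <2 1 2>, <2 2 2>
under TSO → <0 0 0>, <0 0 2>, <0 1 0>, <0 1 2>, <0 2 2>, <2 0 0>, <2 0 2>, <2 1 2>, <2 2 2>
under PSO → <0 0 0>, <0 0 2>, <0 1 0>, <0 1 2>, <0 2 0>, <0 2 2>, <2 0 0>, <2 0 2>, <2 1 0>, <2 1 2>, <2 2 0>, <2 2 2>
target <2 1 0> ∈ {PSO}

SC:no TSO:no PSO:yes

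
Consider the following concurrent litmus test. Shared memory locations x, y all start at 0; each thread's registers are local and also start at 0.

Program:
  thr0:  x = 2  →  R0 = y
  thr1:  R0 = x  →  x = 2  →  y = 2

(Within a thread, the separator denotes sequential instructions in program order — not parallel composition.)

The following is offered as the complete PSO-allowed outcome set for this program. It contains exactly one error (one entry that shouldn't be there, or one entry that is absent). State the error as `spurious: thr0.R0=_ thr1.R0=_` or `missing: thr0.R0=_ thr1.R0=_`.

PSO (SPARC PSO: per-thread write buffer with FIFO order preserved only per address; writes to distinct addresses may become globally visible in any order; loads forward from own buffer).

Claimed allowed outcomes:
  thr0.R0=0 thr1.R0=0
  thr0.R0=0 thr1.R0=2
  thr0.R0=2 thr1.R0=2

outcome vector order: (thr0.R0,thr1.R0)
[PSO] allowed = {(0,0); (0,2); (2,0); (2,2)}
PSO∖claimed = {(2,0)}

missing: thr0.R0=2 thr1.R0=0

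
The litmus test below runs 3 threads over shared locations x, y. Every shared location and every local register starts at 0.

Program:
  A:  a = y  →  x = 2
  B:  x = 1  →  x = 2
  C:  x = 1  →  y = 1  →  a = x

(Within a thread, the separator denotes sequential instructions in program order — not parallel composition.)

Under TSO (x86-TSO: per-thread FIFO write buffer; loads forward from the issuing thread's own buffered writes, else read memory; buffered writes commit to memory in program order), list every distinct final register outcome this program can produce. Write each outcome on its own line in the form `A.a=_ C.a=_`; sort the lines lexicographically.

A.a=0 C.a=1
A.a=0 C.a=2
A.a=1 C.a=1
A.a=1 C.a=2

outcome vector order: (A.a,C.a)
|TSO outcomes| = 4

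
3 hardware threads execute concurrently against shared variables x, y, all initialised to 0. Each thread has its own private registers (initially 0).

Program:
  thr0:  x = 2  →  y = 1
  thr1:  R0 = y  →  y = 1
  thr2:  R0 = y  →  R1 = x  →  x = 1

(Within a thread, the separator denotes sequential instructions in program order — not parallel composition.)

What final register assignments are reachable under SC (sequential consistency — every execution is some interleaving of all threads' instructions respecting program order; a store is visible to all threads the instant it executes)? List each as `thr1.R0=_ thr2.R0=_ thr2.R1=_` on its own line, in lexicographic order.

thr1.R0=0 thr2.R0=0 thr2.R1=0
thr1.R0=0 thr2.R0=0 thr2.R1=2
thr1.R0=0 thr2.R0=1 thr2.R1=0
thr1.R0=0 thr2.R0=1 thr2.R1=2
thr1.R0=1 thr2.R0=0 thr2.R1=0
thr1.R0=1 thr2.R0=0 thr2.R1=2
thr1.R0=1 thr2.R0=1 thr2.R1=2

outcome vector order: (thr1.R0,thr2.R0,thr2.R1)
|SC outcomes| = 7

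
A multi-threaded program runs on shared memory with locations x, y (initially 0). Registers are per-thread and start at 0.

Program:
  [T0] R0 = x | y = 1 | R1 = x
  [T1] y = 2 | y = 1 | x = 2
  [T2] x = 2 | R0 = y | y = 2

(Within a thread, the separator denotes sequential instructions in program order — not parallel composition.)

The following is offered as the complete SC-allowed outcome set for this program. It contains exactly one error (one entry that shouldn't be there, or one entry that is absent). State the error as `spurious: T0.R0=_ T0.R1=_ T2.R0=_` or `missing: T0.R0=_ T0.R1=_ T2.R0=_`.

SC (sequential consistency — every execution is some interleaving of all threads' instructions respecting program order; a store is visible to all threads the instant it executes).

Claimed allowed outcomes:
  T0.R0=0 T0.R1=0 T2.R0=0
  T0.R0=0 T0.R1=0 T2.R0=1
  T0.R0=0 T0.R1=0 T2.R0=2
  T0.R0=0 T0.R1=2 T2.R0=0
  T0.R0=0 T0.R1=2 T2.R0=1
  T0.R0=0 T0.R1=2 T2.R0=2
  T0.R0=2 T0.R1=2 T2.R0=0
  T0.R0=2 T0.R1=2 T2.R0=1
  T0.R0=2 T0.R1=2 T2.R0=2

spurious: T0.R0=0 T0.R1=0 T2.R0=0

outcome vector order: (T0.R0,T0.R1,T2.R0)
SC (8): 001; 002; 020; 021; 022; 220; 221; 222
claimed∖SC = {000}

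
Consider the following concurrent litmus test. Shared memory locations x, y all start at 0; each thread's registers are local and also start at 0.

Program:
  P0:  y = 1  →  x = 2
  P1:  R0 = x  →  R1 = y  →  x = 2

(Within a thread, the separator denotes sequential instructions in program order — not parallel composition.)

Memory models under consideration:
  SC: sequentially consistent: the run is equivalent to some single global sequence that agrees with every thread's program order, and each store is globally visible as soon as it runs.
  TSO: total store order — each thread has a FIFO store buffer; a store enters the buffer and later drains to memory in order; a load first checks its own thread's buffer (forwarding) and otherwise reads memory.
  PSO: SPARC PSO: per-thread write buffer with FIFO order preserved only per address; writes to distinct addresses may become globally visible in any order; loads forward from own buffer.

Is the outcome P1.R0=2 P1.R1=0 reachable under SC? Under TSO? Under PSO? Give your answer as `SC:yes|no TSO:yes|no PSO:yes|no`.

outcome vector order: (P1.R0,P1.R1)
under SC → 00; 01; 21
under TSO → 00; 01; 21
under PSO → 00; 01; 20; 21
target 20 ∈ {PSO}

SC:no TSO:no PSO:yes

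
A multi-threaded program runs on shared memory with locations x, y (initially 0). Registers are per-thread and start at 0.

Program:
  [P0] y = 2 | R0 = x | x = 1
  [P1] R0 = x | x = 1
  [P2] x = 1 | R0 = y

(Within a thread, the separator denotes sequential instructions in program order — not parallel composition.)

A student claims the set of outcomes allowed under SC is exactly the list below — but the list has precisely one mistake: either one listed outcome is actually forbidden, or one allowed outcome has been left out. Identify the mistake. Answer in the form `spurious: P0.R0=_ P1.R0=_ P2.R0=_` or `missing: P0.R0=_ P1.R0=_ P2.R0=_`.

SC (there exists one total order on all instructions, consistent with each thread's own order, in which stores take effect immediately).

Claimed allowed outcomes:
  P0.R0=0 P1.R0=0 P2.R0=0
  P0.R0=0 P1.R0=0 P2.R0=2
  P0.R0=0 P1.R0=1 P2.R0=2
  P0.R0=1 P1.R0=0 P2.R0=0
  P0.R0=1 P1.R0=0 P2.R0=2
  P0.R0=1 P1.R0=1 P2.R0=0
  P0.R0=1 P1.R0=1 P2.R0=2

outcome vector order: (P0.R0,P1.R0,P2.R0)
SC: 6 outcomes — {0/0/2, 0/1/2, 1/0/0, 1/0/2, 1/1/0, 1/1/2}
claimed∖SC = {0/0/0}

spurious: P0.R0=0 P1.R0=0 P2.R0=0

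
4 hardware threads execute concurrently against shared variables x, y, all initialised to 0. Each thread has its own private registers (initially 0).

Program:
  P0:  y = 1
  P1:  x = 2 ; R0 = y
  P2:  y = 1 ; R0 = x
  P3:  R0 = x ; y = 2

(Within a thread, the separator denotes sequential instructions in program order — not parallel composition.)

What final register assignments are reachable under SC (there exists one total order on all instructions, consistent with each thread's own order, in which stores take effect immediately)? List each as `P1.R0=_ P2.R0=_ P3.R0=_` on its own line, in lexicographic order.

outcome vector order: (P1.R0,P2.R0,P3.R0)
|SC outcomes| = 10

P1.R0=0 P2.R0=2 P3.R0=0
P1.R0=0 P2.R0=2 P3.R0=2
P1.R0=1 P2.R0=0 P3.R0=0
P1.R0=1 P2.R0=0 P3.R0=2
P1.R0=1 P2.R0=2 P3.R0=0
P1.R0=1 P2.R0=2 P3.R0=2
P1.R0=2 P2.R0=0 P3.R0=0
P1.R0=2 P2.R0=0 P3.R0=2
P1.R0=2 P2.R0=2 P3.R0=0
P1.R0=2 P2.R0=2 P3.R0=2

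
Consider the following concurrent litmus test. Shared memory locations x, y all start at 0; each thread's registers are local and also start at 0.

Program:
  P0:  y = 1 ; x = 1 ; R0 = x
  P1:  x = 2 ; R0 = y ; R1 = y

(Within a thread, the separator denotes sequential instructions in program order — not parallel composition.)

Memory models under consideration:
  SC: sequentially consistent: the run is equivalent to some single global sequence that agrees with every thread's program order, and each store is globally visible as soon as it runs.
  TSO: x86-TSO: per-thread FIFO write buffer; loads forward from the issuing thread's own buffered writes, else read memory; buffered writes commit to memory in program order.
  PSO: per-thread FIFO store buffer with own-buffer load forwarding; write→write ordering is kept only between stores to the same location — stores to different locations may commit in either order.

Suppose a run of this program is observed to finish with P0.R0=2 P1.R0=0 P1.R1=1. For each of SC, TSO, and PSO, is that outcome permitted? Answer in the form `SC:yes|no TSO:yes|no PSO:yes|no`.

outcome vector order: (P0.R0,P1.R0,P1.R1)
[SC] allowed = {<1 0 0>, <1 0 1>, <1 1 1>, <2 1 1>}
[TSO] allowed = {<1 0 0>, <1 0 1>, <1 1 1>, <2 0 0>, <2 0 1>, <2 1 1>}
[PSO] allowed = {<1 0 0>, <1 0 1>, <1 1 1>, <2 0 0>, <2 0 1>, <2 1 1>}
target <2 0 1> ∈ {TSO,PSO}

SC:no TSO:yes PSO:yes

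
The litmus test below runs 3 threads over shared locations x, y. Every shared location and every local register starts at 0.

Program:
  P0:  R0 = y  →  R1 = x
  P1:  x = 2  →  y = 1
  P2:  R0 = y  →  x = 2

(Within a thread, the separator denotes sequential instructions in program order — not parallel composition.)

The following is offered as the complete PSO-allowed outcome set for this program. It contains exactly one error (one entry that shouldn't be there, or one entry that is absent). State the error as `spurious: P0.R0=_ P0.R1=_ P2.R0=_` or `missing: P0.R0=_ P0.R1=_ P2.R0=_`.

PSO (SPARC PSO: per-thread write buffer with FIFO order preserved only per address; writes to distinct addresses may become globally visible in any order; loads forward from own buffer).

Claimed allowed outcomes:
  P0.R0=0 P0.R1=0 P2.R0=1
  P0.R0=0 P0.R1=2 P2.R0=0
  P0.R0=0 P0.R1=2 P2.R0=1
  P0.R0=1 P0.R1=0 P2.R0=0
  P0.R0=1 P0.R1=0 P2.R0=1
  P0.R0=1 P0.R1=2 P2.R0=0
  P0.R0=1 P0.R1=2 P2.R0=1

missing: P0.R0=0 P0.R1=0 P2.R0=0

outcome vector order: (P0.R0,P0.R1,P2.R0)
under PSO → (0,0,0) (0,0,1) (0,2,0) (0,2,1) (1,0,0) (1,0,1) (1,2,0) (1,2,1)
PSO∖claimed = {(0,0,0)}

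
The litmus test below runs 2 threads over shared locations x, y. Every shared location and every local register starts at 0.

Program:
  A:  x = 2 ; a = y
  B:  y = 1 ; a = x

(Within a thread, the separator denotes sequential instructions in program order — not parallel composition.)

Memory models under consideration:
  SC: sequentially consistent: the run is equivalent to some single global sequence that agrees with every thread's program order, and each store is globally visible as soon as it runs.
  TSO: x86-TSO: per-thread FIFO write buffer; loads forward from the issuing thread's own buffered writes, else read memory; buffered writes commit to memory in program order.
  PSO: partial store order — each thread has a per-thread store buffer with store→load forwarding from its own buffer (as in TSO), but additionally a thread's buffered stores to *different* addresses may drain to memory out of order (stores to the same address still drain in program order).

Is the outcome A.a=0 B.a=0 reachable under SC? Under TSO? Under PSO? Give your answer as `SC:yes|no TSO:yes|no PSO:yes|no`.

outcome vector order: (A.a,B.a)
under SC → 02, 10, 12
under TSO → 00, 02, 10, 12
under PSO → 00, 02, 10, 12
target 00 ∈ {TSO,PSO}

SC:no TSO:yes PSO:yes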